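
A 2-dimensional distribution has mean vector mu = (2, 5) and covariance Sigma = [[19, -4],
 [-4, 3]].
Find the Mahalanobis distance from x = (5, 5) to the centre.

Step 1 — centre the observation: (x - mu) = (3, 0).

Step 2 — invert Sigma. det(Sigma) = 19·3 - (-4)² = 41.
  Sigma^{-1} = (1/det) · [[d, -b], [-b, a]] = [[0.0732, 0.0976],
 [0.0976, 0.4634]].

Step 3 — form the quadratic (x - mu)^T · Sigma^{-1} · (x - mu):
  Sigma^{-1} · (x - mu) = (0.2195, 0.2927).
  (x - mu)^T · [Sigma^{-1} · (x - mu)] = (3)·(0.2195) + (0)·(0.2927) = 0.6585.

Step 4 — take square root: d = √(0.6585) ≈ 0.8115.

d(x, mu) = √(0.6585) ≈ 0.8115


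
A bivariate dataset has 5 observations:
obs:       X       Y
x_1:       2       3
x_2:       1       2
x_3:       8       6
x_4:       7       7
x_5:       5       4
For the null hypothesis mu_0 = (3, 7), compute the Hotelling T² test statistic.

Step 1 — sample mean vector:
  mean(X) = (2 + 1 + 8 + 7 + 5) / 5 = 23/5 = 4.6
  mean(Y) = (3 + 2 + 6 + 7 + 4) / 5 = 22/5 = 4.4
  x̄ = (4.6, 4.4),  deviation x̄ - mu_0 = (4.6, 4.4) - (3, 7) = (1.6, -2.6).

Step 2 — sample covariance matrix, S[i,j] = (1/(n-1)) · Σ_k (x_{k,i} - mean_i) · (x_{k,j} - mean_j), divisor n-1 = 4:
  S[X,X] = ((-2.6)·(-2.6) + (-3.6)·(-3.6) + (3.4)·(3.4) + (2.4)·(2.4) + (0.4)·(0.4)) / 4 = 37.2/4 = 9.3
  S[X,Y] = ((-2.6)·(-1.4) + (-3.6)·(-2.4) + (3.4)·(1.6) + (2.4)·(2.6) + (0.4)·(-0.4)) / 4 = 23.8/4 = 5.95
  S[Y,Y] = ((-1.4)·(-1.4) + (-2.4)·(-2.4) + (1.6)·(1.6) + (2.6)·(2.6) + (-0.4)·(-0.4)) / 4 = 17.2/4 = 4.3
  S = [[9.3, 5.95],
 [5.95, 4.3]].

Step 3 — invert S. det(S) = 9.3·4.3 - (5.95)² = 4.5875.
  S^{-1} = (1/det) · [[d, -b], [-b, a]] = [[0.9373, -1.297],
 [-1.297, 2.0272]].

Step 4 — quadratic form (x̄ - mu_0)^T · S^{-1} · (x̄ - mu_0):
  S^{-1} · (x̄ - mu_0) = (4.8719, -7.346),
  (x̄ - mu_0)^T · [...] = (1.6)·(4.8719) + (-2.6)·(-7.346) = 26.8948.

Step 5 — scale by n: T² = 5 · 26.8948 = 134.4741.

T² ≈ 134.4741


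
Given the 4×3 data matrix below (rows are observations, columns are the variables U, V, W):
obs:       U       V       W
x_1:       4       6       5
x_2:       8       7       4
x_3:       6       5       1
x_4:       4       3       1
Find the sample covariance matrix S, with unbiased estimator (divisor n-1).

Step 1 — column means:
  mean(U) = (4 + 8 + 6 + 4) / 4 = 22/4 = 5.5
  mean(V) = (6 + 7 + 5 + 3) / 4 = 21/4 = 5.25
  mean(W) = (5 + 4 + 1 + 1) / 4 = 11/4 = 2.75

Step 2 — sample covariance S[i,j] = (1/(n-1)) · Σ_k (x_{k,i} - mean_i) · (x_{k,j} - mean_j), with n-1 = 3.
  S[U,U] = ((-1.5)·(-1.5) + (2.5)·(2.5) + (0.5)·(0.5) + (-1.5)·(-1.5)) / 3 = 11/3 = 3.6667
  S[U,V] = ((-1.5)·(0.75) + (2.5)·(1.75) + (0.5)·(-0.25) + (-1.5)·(-2.25)) / 3 = 6.5/3 = 2.1667
  S[U,W] = ((-1.5)·(2.25) + (2.5)·(1.25) + (0.5)·(-1.75) + (-1.5)·(-1.75)) / 3 = 1.5/3 = 0.5
  S[V,V] = ((0.75)·(0.75) + (1.75)·(1.75) + (-0.25)·(-0.25) + (-2.25)·(-2.25)) / 3 = 8.75/3 = 2.9167
  S[V,W] = ((0.75)·(2.25) + (1.75)·(1.25) + (-0.25)·(-1.75) + (-2.25)·(-1.75)) / 3 = 8.25/3 = 2.75
  S[W,W] = ((2.25)·(2.25) + (1.25)·(1.25) + (-1.75)·(-1.75) + (-1.75)·(-1.75)) / 3 = 12.75/3 = 4.25

S is symmetric (S[j,i] = S[i,j]). Assembling:

S = [[3.6667, 2.1667, 0.5],
 [2.1667, 2.9167, 2.75],
 [0.5, 2.75, 4.25]]


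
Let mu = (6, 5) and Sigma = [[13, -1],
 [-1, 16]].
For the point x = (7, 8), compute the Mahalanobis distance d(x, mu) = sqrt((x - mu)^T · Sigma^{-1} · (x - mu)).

Step 1 — centre the observation: (x - mu) = (1, 3).

Step 2 — invert Sigma. det(Sigma) = 13·16 - (-1)² = 207.
  Sigma^{-1} = (1/det) · [[d, -b], [-b, a]] = [[0.0773, 0.0048],
 [0.0048, 0.0628]].

Step 3 — form the quadratic (x - mu)^T · Sigma^{-1} · (x - mu):
  Sigma^{-1} · (x - mu) = (0.0918, 0.1932).
  (x - mu)^T · [Sigma^{-1} · (x - mu)] = (1)·(0.0918) + (3)·(0.1932) = 0.6715.

Step 4 — take square root: d = √(0.6715) ≈ 0.8194.

d(x, mu) = √(0.6715) ≈ 0.8194


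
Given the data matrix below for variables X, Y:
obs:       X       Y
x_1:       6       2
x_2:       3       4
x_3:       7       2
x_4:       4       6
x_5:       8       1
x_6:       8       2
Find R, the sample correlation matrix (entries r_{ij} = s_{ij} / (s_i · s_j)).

Step 1 — column means:
  mean(X) = (6 + 3 + 7 + 4 + 8 + 8) / 6 = 36/6 = 6
  mean(Y) = (2 + 4 + 2 + 6 + 1 + 2) / 6 = 17/6 = 2.8333

Step 2 — sample variances and covariances s[i,j] = (1/(n-1)) · Σ_k (x_{k,i} - mean_i) · (x_{k,j} - mean_j), with n-1 = 5:
  s[X,X] = ((0)·(0) + (-3)·(-3) + (1)·(1) + (-2)·(-2) + (2)·(2) + (2)·(2)) / 5 = 22/5 = 4.4
  s[X,Y] = ((0)·(-0.8333) + (-3)·(1.1667) + (1)·(-0.8333) + (-2)·(3.1667) + (2)·(-1.8333) + (2)·(-0.8333)) / 5 = -16/5 = -3.2
  s[Y,Y] = ((-0.8333)·(-0.8333) + (1.1667)·(1.1667) + (-0.8333)·(-0.8333) + (3.1667)·(3.1667) + (-1.8333)·(-1.8333) + (-0.8333)·(-0.8333)) / 5 = 16.8333/5 = 3.3667
  Sample standard deviations s_i = √(s[i,i]):
  s(X) = √(4.4) = 2.0976
  s(Y) = √(3.3667) = 1.8348

Step 3 — r_{ij} = s_{ij} / (s_i · s_j):
  r[X,X] = 1 (diagonal).
  r[X,Y] = -3.2 / (2.0976 · 1.8348) = -3.2 / 3.8488 = -0.8314
  r[Y,Y] = 1 (diagonal).

R is symmetric with unit diagonal. Assembling:

R = [[1, -0.8314],
 [-0.8314, 1]]


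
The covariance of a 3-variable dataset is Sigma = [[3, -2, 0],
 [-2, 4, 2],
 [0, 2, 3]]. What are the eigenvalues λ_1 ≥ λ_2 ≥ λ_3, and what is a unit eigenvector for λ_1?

Step 1 — characteristic polynomial p(λ) = det(λI - Sigma) = λ³ - tr·λ² + c_1·λ - det, where tr = trace, c_1 = sum of the principal 2×2 minors, det = det(Sigma):
  tr = 3 + 4 + 3 = 10,
  c_1 = (3·4 - (-2)²) + (3·3 - (0)²) + (4·3 - (2)²) = 8 + 9 + 8 = 25,
  det = 3·(4·3 - (2)²) - (-2)·((-2)·3 - (2)·(0)) + (0)·((-2)·(2) - 4·(0)) = 3·(8) - (-2)·(-6) + (0)·(-4) = 12.
  So p(λ) = λ³ - 10λ² + 25λ - 12.
Step 2 — look for an integer root (rational root theorem: any rational root is an integer divisor of 12). Testing λ = 3:
  p(3) = 27 - 90 + 75 - 12 = 0  ✓
  Dividing out (λ - 3): p(λ) = (λ - 3)(λ² - 7λ + 4).
Step 3 — remaining eigenvalues from the quadratic λ² - 7λ + 4 = 0:
  Δ = 7² - 4·4 = 49 - 16 = 33,  λ = (7 ± √33)/2 = (7 ± 5.7446)/2 ≈ 6.3723 or 0.6277.
  Sorted: λ_1 = 6.3723,  λ_2 = 3,  λ_3 = 0.6277  (check: sum = 10 = tr ✓).

Step 4 — unit eigenvector for λ_1 ≈ 6.3723: v spans the null space of (Sigma - λ_1 I), whose rows are
  r_1 = (-3.3723, -2, 0),  r_2 = (-2, -2.3723, 2),  r_3 = (0, 2, -3.3723).
  v is orthogonal to every row, so take v ∝ r_1 × r_2 = ((-2)·(2) - (0)·(-2.3723), (0)·(-2) - (-3.3723)·(2), (-3.3723)·(-2.3723) - (-2)·(-2)) ≈ (-4, 6.7446, 4).
  Rescale (multiply by -1 so the first nonzero entry is positive): u = (4, -6.7446, -4).
  ||u|| = √((4)² + (-6.7446)² + (-4)²) = √(77.4891) ≈ 8.8028,  v_1 = u/||u|| ≈ (0.4544, -0.7662, -0.4544) (||v_1|| = 1).

λ_1 = 6.3723,  λ_2 = 3,  λ_3 = 0.6277;  v_1 ≈ (0.4544, -0.7662, -0.4544)


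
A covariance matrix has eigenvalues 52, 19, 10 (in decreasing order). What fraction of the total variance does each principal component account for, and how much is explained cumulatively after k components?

Step 1 — total variance = trace(Sigma) = Σ λ_i = 52 + 19 + 10 = 81.

Step 2 — fraction explained by component i = λ_i / Σ λ:
  PC1: 52/81 = 0.642
  PC2: 19/81 = 0.2346
  PC3: 10/81 = 0.1235

Step 3 — cumulative fraction after k components = (λ_1 + ... + λ_k) / Σ λ:
  k = 1: 52/81 = 0.642
  k = 2: (52 + 19)/81 = 71/81 = 0.8765
  k = 3: (52 + 19 + 10)/81 = 81/81 = 1

Summary (fraction, with percent):

explained: PC1 0.642 (64.2%), PC2 0.2346 (23.46%), PC3 0.1235 (12.35%);  cumulative: 0.642, 0.8765, 1


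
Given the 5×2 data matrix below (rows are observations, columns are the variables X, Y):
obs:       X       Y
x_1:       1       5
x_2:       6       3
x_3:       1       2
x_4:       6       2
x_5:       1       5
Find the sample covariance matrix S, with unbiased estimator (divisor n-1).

Step 1 — column means:
  mean(X) = (1 + 6 + 1 + 6 + 1) / 5 = 15/5 = 3
  mean(Y) = (5 + 3 + 2 + 2 + 5) / 5 = 17/5 = 3.4

Step 2 — sample covariance S[i,j] = (1/(n-1)) · Σ_k (x_{k,i} - mean_i) · (x_{k,j} - mean_j), with n-1 = 4.
  S[X,X] = ((-2)·(-2) + (3)·(3) + (-2)·(-2) + (3)·(3) + (-2)·(-2)) / 4 = 30/4 = 7.5
  S[X,Y] = ((-2)·(1.6) + (3)·(-0.4) + (-2)·(-1.4) + (3)·(-1.4) + (-2)·(1.6)) / 4 = -9/4 = -2.25
  S[Y,Y] = ((1.6)·(1.6) + (-0.4)·(-0.4) + (-1.4)·(-1.4) + (-1.4)·(-1.4) + (1.6)·(1.6)) / 4 = 9.2/4 = 2.3

S is symmetric (S[j,i] = S[i,j]). Assembling:

S = [[7.5, -2.25],
 [-2.25, 2.3]]


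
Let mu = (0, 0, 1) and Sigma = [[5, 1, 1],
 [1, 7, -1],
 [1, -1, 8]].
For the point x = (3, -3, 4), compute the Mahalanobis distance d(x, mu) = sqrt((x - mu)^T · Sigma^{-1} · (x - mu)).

Step 1 — centre the observation: (x - mu) = (3, -3, 3).

Step 2 — invert Sigma (cofactor / det for 3×3, or solve directly):
  Sigma^{-1} = [[0.2132, -0.0349, -0.031],
 [-0.0349, 0.1512, 0.0233],
 [-0.031, 0.0233, 0.1318]].

Step 3 — form the quadratic (x - mu)^T · Sigma^{-1} · (x - mu):
  Sigma^{-1} · (x - mu) = (0.6512, -0.4884, 0.2326).
  (x - mu)^T · [Sigma^{-1} · (x - mu)] = (3)·(0.6512) + (-3)·(-0.4884) + (3)·(0.2326) = 4.1163.

Step 4 — take square root: d = √(4.1163) ≈ 2.0289.

d(x, mu) = √(4.1163) ≈ 2.0289


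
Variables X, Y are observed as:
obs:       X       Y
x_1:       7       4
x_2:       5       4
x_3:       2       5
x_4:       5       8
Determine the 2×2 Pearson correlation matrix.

Step 1 — column means:
  mean(X) = (7 + 5 + 2 + 5) / 4 = 19/4 = 4.75
  mean(Y) = (4 + 4 + 5 + 8) / 4 = 21/4 = 5.25

Step 2 — sample variances and covariances s[i,j] = (1/(n-1)) · Σ_k (x_{k,i} - mean_i) · (x_{k,j} - mean_j), with n-1 = 3:
  s[X,X] = ((2.25)·(2.25) + (0.25)·(0.25) + (-2.75)·(-2.75) + (0.25)·(0.25)) / 3 = 12.75/3 = 4.25
  s[X,Y] = ((2.25)·(-1.25) + (0.25)·(-1.25) + (-2.75)·(-0.25) + (0.25)·(2.75)) / 3 = -1.75/3 = -0.5833
  s[Y,Y] = ((-1.25)·(-1.25) + (-1.25)·(-1.25) + (-0.25)·(-0.25) + (2.75)·(2.75)) / 3 = 10.75/3 = 3.5833
  Sample standard deviations s_i = √(s[i,i]):
  s(X) = √(4.25) = 2.0616
  s(Y) = √(3.5833) = 1.893

Step 3 — r_{ij} = s_{ij} / (s_i · s_j):
  r[X,X] = 1 (diagonal).
  r[X,Y] = -0.5833 / (2.0616 · 1.893) = -0.5833 / 3.9025 = -0.1495
  r[Y,Y] = 1 (diagonal).

R is symmetric with unit diagonal. Assembling:

R = [[1, -0.1495],
 [-0.1495, 1]]


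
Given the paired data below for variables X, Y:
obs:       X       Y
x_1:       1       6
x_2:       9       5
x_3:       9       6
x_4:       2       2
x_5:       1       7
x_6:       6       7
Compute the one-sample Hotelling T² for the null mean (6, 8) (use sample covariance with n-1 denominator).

Step 1 — sample mean vector:
  mean(X) = (1 + 9 + 9 + 2 + 1 + 6) / 6 = 28/6 = 4.6667
  mean(Y) = (6 + 5 + 6 + 2 + 7 + 7) / 6 = 33/6 = 5.5
  x̄ = (4.6667, 5.5),  deviation x̄ - mu_0 = (4.6667, 5.5) - (6, 8) = (-1.3333, -2.5).

Step 2 — sample covariance matrix, S[i,j] = (1/(n-1)) · Σ_k (x_{k,i} - mean_i) · (x_{k,j} - mean_j), divisor n-1 = 5:
  S[X,X] = ((-3.6667)·(-3.6667) + (4.3333)·(4.3333) + (4.3333)·(4.3333) + (-2.6667)·(-2.6667) + (-3.6667)·(-3.6667) + (1.3333)·(1.3333)) / 5 = 73.3333/5 = 14.6667
  S[X,Y] = ((-3.6667)·(0.5) + (4.3333)·(-0.5) + (4.3333)·(0.5) + (-2.6667)·(-3.5) + (-3.6667)·(1.5) + (1.3333)·(1.5)) / 5 = 4/5 = 0.8
  S[Y,Y] = ((0.5)·(0.5) + (-0.5)·(-0.5) + (0.5)·(0.5) + (-3.5)·(-3.5) + (1.5)·(1.5) + (1.5)·(1.5)) / 5 = 17.5/5 = 3.5
  S = [[14.6667, 0.8],
 [0.8, 3.5]].

Step 3 — invert S. det(S) = 14.6667·3.5 - (0.8)² = 50.6933.
  S^{-1} = (1/det) · [[d, -b], [-b, a]] = [[0.069, -0.0158],
 [-0.0158, 0.2893]].

Step 4 — quadratic form (x̄ - mu_0)^T · S^{-1} · (x̄ - mu_0):
  S^{-1} · (x̄ - mu_0) = (-0.0526, -0.7023),
  (x̄ - mu_0)^T · [...] = (-1.3333)·(-0.0526) + (-2.5)·(-0.7023) = 1.8258.

Step 5 — scale by n: T² = 6 · 1.8258 = 10.9548.

T² ≈ 10.9548


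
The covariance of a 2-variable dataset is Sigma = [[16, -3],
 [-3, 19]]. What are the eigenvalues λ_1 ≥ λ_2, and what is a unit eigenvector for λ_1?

Step 1 — characteristic polynomial of 2×2 Sigma:
  det(Sigma - λI) = λ² - trace · λ + det = 0.
  trace = 16 + 19 = 35, det = 16·19 - (-3)² = 295.
Step 2 — discriminant:
  Δ = trace² - 4·det = 1225 - 1180 = 45.
Step 3 — eigenvalues:
  λ = (trace ± √Δ)/2 = (35 ± 6.7082)/2,
  λ_1 = 20.8541,  λ_2 = 14.1459.

Step 4 — unit eigenvector for λ_1: solve (Sigma - λ_1 I)v = 0. First row:
  (16 - 20.8541)·v_x + (-3)·v_y = 0, i.e. (-4.8541)·v_x + (-3)·v_y = 0,
  so v ∝ (b, λ_1 - a) = (-3, 4.8541); multiply by -1 so the first entry is positive: u = (3, -4.8541).
  ||u|| = √((3)² + (-4.8541)²) = √(32.5623) ≈ 5.7063,
  v_1 = u/||u|| ≈ (0.5257, -0.8507) (||v_1|| = 1).

λ_1 = 20.8541,  λ_2 = 14.1459;  v_1 ≈ (0.5257, -0.8507)


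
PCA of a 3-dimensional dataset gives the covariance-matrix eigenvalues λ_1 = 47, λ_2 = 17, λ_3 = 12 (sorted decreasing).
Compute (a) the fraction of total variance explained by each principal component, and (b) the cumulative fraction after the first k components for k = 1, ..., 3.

Step 1 — total variance = trace(Sigma) = Σ λ_i = 47 + 17 + 12 = 76.

Step 2 — fraction explained by component i = λ_i / Σ λ:
  PC1: 47/76 = 0.6184
  PC2: 17/76 = 0.2237
  PC3: 12/76 = 0.1579

Step 3 — cumulative fraction after k components = (λ_1 + ... + λ_k) / Σ λ:
  k = 1: 47/76 = 0.6184
  k = 2: (47 + 17)/76 = 64/76 = 0.8421
  k = 3: (47 + 17 + 12)/76 = 76/76 = 1

Summary (fraction, with percent):

explained: PC1 0.6184 (61.84%), PC2 0.2237 (22.37%), PC3 0.1579 (15.79%);  cumulative: 0.6184, 0.8421, 1


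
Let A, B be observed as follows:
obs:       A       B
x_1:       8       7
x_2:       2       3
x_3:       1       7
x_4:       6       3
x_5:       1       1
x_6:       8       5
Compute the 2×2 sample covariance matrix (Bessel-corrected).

Step 1 — column means:
  mean(A) = (8 + 2 + 1 + 6 + 1 + 8) / 6 = 26/6 = 4.3333
  mean(B) = (7 + 3 + 7 + 3 + 1 + 5) / 6 = 26/6 = 4.3333

Step 2 — sample covariance S[i,j] = (1/(n-1)) · Σ_k (x_{k,i} - mean_i) · (x_{k,j} - mean_j), with n-1 = 5.
  S[A,A] = ((3.6667)·(3.6667) + (-2.3333)·(-2.3333) + (-3.3333)·(-3.3333) + (1.6667)·(1.6667) + (-3.3333)·(-3.3333) + (3.6667)·(3.6667)) / 5 = 57.3333/5 = 11.4667
  S[A,B] = ((3.6667)·(2.6667) + (-2.3333)·(-1.3333) + (-3.3333)·(2.6667) + (1.6667)·(-1.3333) + (-3.3333)·(-3.3333) + (3.6667)·(0.6667)) / 5 = 15.3333/5 = 3.0667
  S[B,B] = ((2.6667)·(2.6667) + (-1.3333)·(-1.3333) + (2.6667)·(2.6667) + (-1.3333)·(-1.3333) + (-3.3333)·(-3.3333) + (0.6667)·(0.6667)) / 5 = 29.3333/5 = 5.8667

S is symmetric (S[j,i] = S[i,j]). Assembling:

S = [[11.4667, 3.0667],
 [3.0667, 5.8667]]


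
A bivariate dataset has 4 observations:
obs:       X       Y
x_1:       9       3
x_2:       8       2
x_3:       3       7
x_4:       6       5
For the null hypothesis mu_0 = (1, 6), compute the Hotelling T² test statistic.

Step 1 — sample mean vector:
  mean(X) = (9 + 8 + 3 + 6) / 4 = 26/4 = 6.5
  mean(Y) = (3 + 2 + 7 + 5) / 4 = 17/4 = 4.25
  x̄ = (6.5, 4.25),  deviation x̄ - mu_0 = (6.5, 4.25) - (1, 6) = (5.5, -1.75).

Step 2 — sample covariance matrix, S[i,j] = (1/(n-1)) · Σ_k (x_{k,i} - mean_i) · (x_{k,j} - mean_j), divisor n-1 = 3:
  S[X,X] = ((2.5)·(2.5) + (1.5)·(1.5) + (-3.5)·(-3.5) + (-0.5)·(-0.5)) / 3 = 21/3 = 7
  S[X,Y] = ((2.5)·(-1.25) + (1.5)·(-2.25) + (-3.5)·(2.75) + (-0.5)·(0.75)) / 3 = -16.5/3 = -5.5
  S[Y,Y] = ((-1.25)·(-1.25) + (-2.25)·(-2.25) + (2.75)·(2.75) + (0.75)·(0.75)) / 3 = 14.75/3 = 4.9167
  S = [[7, -5.5],
 [-5.5, 4.9167]].

Step 3 — invert S. det(S) = 7·4.9167 - (-5.5)² = 4.1667.
  S^{-1} = (1/det) · [[d, -b], [-b, a]] = [[1.18, 1.32],
 [1.32, 1.68]].

Step 4 — quadratic form (x̄ - mu_0)^T · S^{-1} · (x̄ - mu_0):
  S^{-1} · (x̄ - mu_0) = (4.18, 4.32),
  (x̄ - mu_0)^T · [...] = (5.5)·(4.18) + (-1.75)·(4.32) = 15.43.

Step 5 — scale by n: T² = 4 · 15.43 = 61.72.

T² ≈ 61.72


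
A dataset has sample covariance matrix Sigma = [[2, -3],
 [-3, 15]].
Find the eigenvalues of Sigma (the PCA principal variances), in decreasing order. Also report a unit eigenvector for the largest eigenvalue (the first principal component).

Step 1 — characteristic polynomial of 2×2 Sigma:
  det(Sigma - λI) = λ² - trace · λ + det = 0.
  trace = 2 + 15 = 17, det = 2·15 - (-3)² = 21.
Step 2 — discriminant:
  Δ = trace² - 4·det = 289 - 84 = 205.
Step 3 — eigenvalues:
  λ = (trace ± √Δ)/2 = (17 ± 14.3178)/2,
  λ_1 = 15.6589,  λ_2 = 1.3411.

Step 4 — unit eigenvector for λ_1: solve (Sigma - λ_1 I)v = 0. First row:
  (2 - 15.6589)·v_x + (-3)·v_y = 0, i.e. (-13.6589)·v_x + (-3)·v_y = 0,
  so v ∝ (b, λ_1 - a) = (-3, 13.6589); multiply by -1 so the first entry is positive: u = (3, -13.6589).
  ||u|| = √((3)² + (-13.6589)²) = √(195.5658) ≈ 13.9845,
  v_1 = u/||u|| ≈ (0.2145, -0.9767) (||v_1|| = 1).

λ_1 = 15.6589,  λ_2 = 1.3411;  v_1 ≈ (0.2145, -0.9767)


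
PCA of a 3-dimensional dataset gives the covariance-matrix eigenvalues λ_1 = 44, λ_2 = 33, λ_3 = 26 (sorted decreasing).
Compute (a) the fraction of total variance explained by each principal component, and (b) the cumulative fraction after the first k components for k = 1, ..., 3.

Step 1 — total variance = trace(Sigma) = Σ λ_i = 44 + 33 + 26 = 103.

Step 2 — fraction explained by component i = λ_i / Σ λ:
  PC1: 44/103 = 0.4272
  PC2: 33/103 = 0.3204
  PC3: 26/103 = 0.2524

Step 3 — cumulative fraction after k components = (λ_1 + ... + λ_k) / Σ λ:
  k = 1: 44/103 = 0.4272
  k = 2: (44 + 33)/103 = 77/103 = 0.7476
  k = 3: (44 + 33 + 26)/103 = 103/103 = 1

Summary (fraction, with percent):

explained: PC1 0.4272 (42.72%), PC2 0.3204 (32.04%), PC3 0.2524 (25.24%);  cumulative: 0.4272, 0.7476, 1


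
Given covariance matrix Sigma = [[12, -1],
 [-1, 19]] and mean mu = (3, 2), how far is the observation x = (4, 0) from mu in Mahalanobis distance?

Step 1 — centre the observation: (x - mu) = (1, -2).

Step 2 — invert Sigma. det(Sigma) = 12·19 - (-1)² = 227.
  Sigma^{-1} = (1/det) · [[d, -b], [-b, a]] = [[0.0837, 0.0044],
 [0.0044, 0.0529]].

Step 3 — form the quadratic (x - mu)^T · Sigma^{-1} · (x - mu):
  Sigma^{-1} · (x - mu) = (0.0749, -0.1013).
  (x - mu)^T · [Sigma^{-1} · (x - mu)] = (1)·(0.0749) + (-2)·(-0.1013) = 0.2775.

Step 4 — take square root: d = √(0.2775) ≈ 0.5268.

d(x, mu) = √(0.2775) ≈ 0.5268


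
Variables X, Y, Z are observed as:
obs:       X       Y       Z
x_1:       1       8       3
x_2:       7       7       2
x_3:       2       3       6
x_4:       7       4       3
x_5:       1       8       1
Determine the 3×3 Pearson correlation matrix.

Step 1 — column means:
  mean(X) = (1 + 7 + 2 + 7 + 1) / 5 = 18/5 = 3.6
  mean(Y) = (8 + 7 + 3 + 4 + 8) / 5 = 30/5 = 6
  mean(Z) = (3 + 2 + 6 + 3 + 1) / 5 = 15/5 = 3

Step 2 — sample variances and covariances s[i,j] = (1/(n-1)) · Σ_k (x_{k,i} - mean_i) · (x_{k,j} - mean_j), with n-1 = 4:
  s[X,X] = ((-2.6)·(-2.6) + (3.4)·(3.4) + (-1.6)·(-1.6) + (3.4)·(3.4) + (-2.6)·(-2.6)) / 4 = 39.2/4 = 9.8
  s[X,Y] = ((-2.6)·(2) + (3.4)·(1) + (-1.6)·(-3) + (3.4)·(-2) + (-2.6)·(2)) / 4 = -9/4 = -2.25
  s[X,Z] = ((-2.6)·(0) + (3.4)·(-1) + (-1.6)·(3) + (3.4)·(0) + (-2.6)·(-2)) / 4 = -3/4 = -0.75
  s[Y,Y] = ((2)·(2) + (1)·(1) + (-3)·(-3) + (-2)·(-2) + (2)·(2)) / 4 = 22/4 = 5.5
  s[Y,Z] = ((2)·(0) + (1)·(-1) + (-3)·(3) + (-2)·(0) + (2)·(-2)) / 4 = -14/4 = -3.5
  s[Z,Z] = ((0)·(0) + (-1)·(-1) + (3)·(3) + (0)·(0) + (-2)·(-2)) / 4 = 14/4 = 3.5
  Sample standard deviations s_i = √(s[i,i]):
  s(X) = √(9.8) = 3.1305
  s(Y) = √(5.5) = 2.3452
  s(Z) = √(3.5) = 1.8708

Step 3 — r_{ij} = s_{ij} / (s_i · s_j):
  r[X,X] = 1 (diagonal).
  r[X,Y] = -2.25 / (3.1305 · 2.3452) = -2.25 / 7.3417 = -0.3065
  r[X,Z] = -0.75 / (3.1305 · 1.8708) = -0.75 / 5.8566 = -0.1281
  r[Y,Y] = 1 (diagonal).
  r[Y,Z] = -3.5 / (2.3452 · 1.8708) = -3.5 / 4.3875 = -0.7977
  r[Z,Z] = 1 (diagonal).

R is symmetric with unit diagonal. Assembling:

R = [[1, -0.3065, -0.1281],
 [-0.3065, 1, -0.7977],
 [-0.1281, -0.7977, 1]]


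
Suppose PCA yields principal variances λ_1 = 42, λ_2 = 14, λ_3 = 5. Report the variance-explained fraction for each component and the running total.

Step 1 — total variance = trace(Sigma) = Σ λ_i = 42 + 14 + 5 = 61.

Step 2 — fraction explained by component i = λ_i / Σ λ:
  PC1: 42/61 = 0.6885
  PC2: 14/61 = 0.2295
  PC3: 5/61 = 0.082

Step 3 — cumulative fraction after k components = (λ_1 + ... + λ_k) / Σ λ:
  k = 1: 42/61 = 0.6885
  k = 2: (42 + 14)/61 = 56/61 = 0.918
  k = 3: (42 + 14 + 5)/61 = 61/61 = 1

Summary (fraction, with percent):

explained: PC1 0.6885 (68.85%), PC2 0.2295 (22.95%), PC3 0.082 (8.2%);  cumulative: 0.6885, 0.918, 1


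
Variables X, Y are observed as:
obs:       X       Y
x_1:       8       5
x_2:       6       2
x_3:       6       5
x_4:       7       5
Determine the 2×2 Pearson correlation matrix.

Step 1 — column means:
  mean(X) = (8 + 6 + 6 + 7) / 4 = 27/4 = 6.75
  mean(Y) = (5 + 2 + 5 + 5) / 4 = 17/4 = 4.25

Step 2 — sample variances and covariances s[i,j] = (1/(n-1)) · Σ_k (x_{k,i} - mean_i) · (x_{k,j} - mean_j), with n-1 = 3:
  s[X,X] = ((1.25)·(1.25) + (-0.75)·(-0.75) + (-0.75)·(-0.75) + (0.25)·(0.25)) / 3 = 2.75/3 = 0.9167
  s[X,Y] = ((1.25)·(0.75) + (-0.75)·(-2.25) + (-0.75)·(0.75) + (0.25)·(0.75)) / 3 = 2.25/3 = 0.75
  s[Y,Y] = ((0.75)·(0.75) + (-2.25)·(-2.25) + (0.75)·(0.75) + (0.75)·(0.75)) / 3 = 6.75/3 = 2.25
  Sample standard deviations s_i = √(s[i,i]):
  s(X) = √(0.9167) = 0.9574
  s(Y) = √(2.25) = 1.5

Step 3 — r_{ij} = s_{ij} / (s_i · s_j):
  r[X,X] = 1 (diagonal).
  r[X,Y] = 0.75 / (0.9574 · 1.5) = 0.75 / 1.4361 = 0.5222
  r[Y,Y] = 1 (diagonal).

R is symmetric with unit diagonal. Assembling:

R = [[1, 0.5222],
 [0.5222, 1]]


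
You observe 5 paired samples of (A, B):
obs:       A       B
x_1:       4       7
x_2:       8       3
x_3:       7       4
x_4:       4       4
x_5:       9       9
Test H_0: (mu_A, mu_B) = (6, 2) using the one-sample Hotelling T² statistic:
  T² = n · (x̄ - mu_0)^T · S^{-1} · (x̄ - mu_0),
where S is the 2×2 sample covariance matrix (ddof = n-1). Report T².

Step 1 — sample mean vector:
  mean(A) = (4 + 8 + 7 + 4 + 9) / 5 = 32/5 = 6.4
  mean(B) = (7 + 3 + 4 + 4 + 9) / 5 = 27/5 = 5.4
  x̄ = (6.4, 5.4),  deviation x̄ - mu_0 = (6.4, 5.4) - (6, 2) = (0.4, 3.4).

Step 2 — sample covariance matrix, S[i,j] = (1/(n-1)) · Σ_k (x_{k,i} - mean_i) · (x_{k,j} - mean_j), divisor n-1 = 4:
  S[A,A] = ((-2.4)·(-2.4) + (1.6)·(1.6) + (0.6)·(0.6) + (-2.4)·(-2.4) + (2.6)·(2.6)) / 4 = 21.2/4 = 5.3
  S[A,B] = ((-2.4)·(1.6) + (1.6)·(-2.4) + (0.6)·(-1.4) + (-2.4)·(-1.4) + (2.6)·(3.6)) / 4 = 4.2/4 = 1.05
  S[B,B] = ((1.6)·(1.6) + (-2.4)·(-2.4) + (-1.4)·(-1.4) + (-1.4)·(-1.4) + (3.6)·(3.6)) / 4 = 25.2/4 = 6.3
  S = [[5.3, 1.05],
 [1.05, 6.3]].

Step 3 — invert S. det(S) = 5.3·6.3 - (1.05)² = 32.2875.
  S^{-1} = (1/det) · [[d, -b], [-b, a]] = [[0.1951, -0.0325],
 [-0.0325, 0.1642]].

Step 4 — quadratic form (x̄ - mu_0)^T · S^{-1} · (x̄ - mu_0):
  S^{-1} · (x̄ - mu_0) = (-0.0325, 0.5451),
  (x̄ - mu_0)^T · [...] = (0.4)·(-0.0325) + (3.4)·(0.5451) = 1.8403.

Step 5 — scale by n: T² = 5 · 1.8403 = 9.2017.

T² ≈ 9.2017


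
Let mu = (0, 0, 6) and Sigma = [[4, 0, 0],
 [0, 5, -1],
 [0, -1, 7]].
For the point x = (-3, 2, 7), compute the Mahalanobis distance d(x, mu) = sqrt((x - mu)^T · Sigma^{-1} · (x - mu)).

Step 1 — centre the observation: (x - mu) = (-3, 2, 1).

Step 2 — invert Sigma (cofactor / det for 3×3, or solve directly):
  Sigma^{-1} = [[0.25, 0, 0],
 [0, 0.2059, 0.0294],
 [0, 0.0294, 0.1471]].

Step 3 — form the quadratic (x - mu)^T · Sigma^{-1} · (x - mu):
  Sigma^{-1} · (x - mu) = (-0.75, 0.4412, 0.2059).
  (x - mu)^T · [Sigma^{-1} · (x - mu)] = (-3)·(-0.75) + (2)·(0.4412) + (1)·(0.2059) = 3.3382.

Step 4 — take square root: d = √(3.3382) ≈ 1.8271.

d(x, mu) = √(3.3382) ≈ 1.8271


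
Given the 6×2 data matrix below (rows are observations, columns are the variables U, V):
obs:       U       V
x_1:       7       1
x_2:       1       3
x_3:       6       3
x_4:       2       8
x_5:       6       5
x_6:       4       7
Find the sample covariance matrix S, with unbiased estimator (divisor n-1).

Step 1 — column means:
  mean(U) = (7 + 1 + 6 + 2 + 6 + 4) / 6 = 26/6 = 4.3333
  mean(V) = (1 + 3 + 3 + 8 + 5 + 7) / 6 = 27/6 = 4.5

Step 2 — sample covariance S[i,j] = (1/(n-1)) · Σ_k (x_{k,i} - mean_i) · (x_{k,j} - mean_j), with n-1 = 5.
  S[U,U] = ((2.6667)·(2.6667) + (-3.3333)·(-3.3333) + (1.6667)·(1.6667) + (-2.3333)·(-2.3333) + (1.6667)·(1.6667) + (-0.3333)·(-0.3333)) / 5 = 29.3333/5 = 5.8667
  S[U,V] = ((2.6667)·(-3.5) + (-3.3333)·(-1.5) + (1.6667)·(-1.5) + (-2.3333)·(3.5) + (1.6667)·(0.5) + (-0.3333)·(2.5)) / 5 = -15/5 = -3
  S[V,V] = ((-3.5)·(-3.5) + (-1.5)·(-1.5) + (-1.5)·(-1.5) + (3.5)·(3.5) + (0.5)·(0.5) + (2.5)·(2.5)) / 5 = 35.5/5 = 7.1

S is symmetric (S[j,i] = S[i,j]). Assembling:

S = [[5.8667, -3],
 [-3, 7.1]]


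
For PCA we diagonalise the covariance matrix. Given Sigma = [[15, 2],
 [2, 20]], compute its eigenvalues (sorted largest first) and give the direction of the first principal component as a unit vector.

Step 1 — characteristic polynomial of 2×2 Sigma:
  det(Sigma - λI) = λ² - trace · λ + det = 0.
  trace = 15 + 20 = 35, det = 15·20 - (2)² = 296.
Step 2 — discriminant:
  Δ = trace² - 4·det = 1225 - 1184 = 41.
Step 3 — eigenvalues:
  λ = (trace ± √Δ)/2 = (35 ± 6.4031)/2,
  λ_1 = 20.7016,  λ_2 = 14.2984.

Step 4 — unit eigenvector for λ_1: solve (Sigma - λ_1 I)v = 0. First row:
  (15 - 20.7016)·v_x + (2)·v_y = 0, i.e. (-5.7016)·v_x + (2)·v_y = 0,
  so v ∝ (b, λ_1 - a) = (2, 5.7016) = u.
  ||u|| = √((2)² + (5.7016)²) = √(36.5078) ≈ 6.0422,
  v_1 = u/||u|| ≈ (0.331, 0.9436) (||v_1|| = 1).

λ_1 = 20.7016,  λ_2 = 14.2984;  v_1 ≈ (0.331, 0.9436)


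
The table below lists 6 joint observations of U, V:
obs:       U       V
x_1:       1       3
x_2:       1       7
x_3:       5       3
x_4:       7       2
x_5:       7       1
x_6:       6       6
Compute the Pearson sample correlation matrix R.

Step 1 — column means:
  mean(U) = (1 + 1 + 5 + 7 + 7 + 6) / 6 = 27/6 = 4.5
  mean(V) = (3 + 7 + 3 + 2 + 1 + 6) / 6 = 22/6 = 3.6667

Step 2 — sample variances and covariances s[i,j] = (1/(n-1)) · Σ_k (x_{k,i} - mean_i) · (x_{k,j} - mean_j), with n-1 = 5:
  s[U,U] = ((-3.5)·(-3.5) + (-3.5)·(-3.5) + (0.5)·(0.5) + (2.5)·(2.5) + (2.5)·(2.5) + (1.5)·(1.5)) / 5 = 39.5/5 = 7.9
  s[U,V] = ((-3.5)·(-0.6667) + (-3.5)·(3.3333) + (0.5)·(-0.6667) + (2.5)·(-1.6667) + (2.5)·(-2.6667) + (1.5)·(2.3333)) / 5 = -17/5 = -3.4
  s[V,V] = ((-0.6667)·(-0.6667) + (3.3333)·(3.3333) + (-0.6667)·(-0.6667) + (-1.6667)·(-1.6667) + (-2.6667)·(-2.6667) + (2.3333)·(2.3333)) / 5 = 27.3333/5 = 5.4667
  Sample standard deviations s_i = √(s[i,i]):
  s(U) = √(7.9) = 2.8107
  s(V) = √(5.4667) = 2.3381

Step 3 — r_{ij} = s_{ij} / (s_i · s_j):
  r[U,U] = 1 (diagonal).
  r[U,V] = -3.4 / (2.8107 · 2.3381) = -3.4 / 6.5717 = -0.5174
  r[V,V] = 1 (diagonal).

R is symmetric with unit diagonal. Assembling:

R = [[1, -0.5174],
 [-0.5174, 1]]


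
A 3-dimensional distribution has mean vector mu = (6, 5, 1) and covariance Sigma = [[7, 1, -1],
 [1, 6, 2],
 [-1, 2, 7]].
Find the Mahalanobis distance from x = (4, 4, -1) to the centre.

Step 1 — centre the observation: (x - mu) = (-2, -1, -2).

Step 2 — invert Sigma (cofactor / det for 3×3, or solve directly):
  Sigma^{-1} = [[0.1526, -0.0361, 0.0321],
 [-0.0361, 0.1928, -0.0602],
 [0.0321, -0.0602, 0.1647]].

Step 3 — form the quadratic (x - mu)^T · Sigma^{-1} · (x - mu):
  Sigma^{-1} · (x - mu) = (-0.3333, 0, -0.3333).
  (x - mu)^T · [Sigma^{-1} · (x - mu)] = (-2)·(-0.3333) + (-1)·(0) + (-2)·(-0.3333) = 1.3333.

Step 4 — take square root: d = √(1.3333) ≈ 1.1547.

d(x, mu) = √(1.3333) ≈ 1.1547


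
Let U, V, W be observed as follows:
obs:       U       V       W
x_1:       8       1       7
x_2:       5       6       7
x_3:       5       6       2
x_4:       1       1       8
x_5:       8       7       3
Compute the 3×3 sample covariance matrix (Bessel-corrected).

Step 1 — column means:
  mean(U) = (8 + 5 + 5 + 1 + 8) / 5 = 27/5 = 5.4
  mean(V) = (1 + 6 + 6 + 1 + 7) / 5 = 21/5 = 4.2
  mean(W) = (7 + 7 + 2 + 8 + 3) / 5 = 27/5 = 5.4

Step 2 — sample covariance S[i,j] = (1/(n-1)) · Σ_k (x_{k,i} - mean_i) · (x_{k,j} - mean_j), with n-1 = 4.
  S[U,U] = ((2.6)·(2.6) + (-0.4)·(-0.4) + (-0.4)·(-0.4) + (-4.4)·(-4.4) + (2.6)·(2.6)) / 4 = 33.2/4 = 8.3
  S[U,V] = ((2.6)·(-3.2) + (-0.4)·(1.8) + (-0.4)·(1.8) + (-4.4)·(-3.2) + (2.6)·(2.8)) / 4 = 11.6/4 = 2.9
  S[U,W] = ((2.6)·(1.6) + (-0.4)·(1.6) + (-0.4)·(-3.4) + (-4.4)·(2.6) + (2.6)·(-2.4)) / 4 = -12.8/4 = -3.2
  S[V,V] = ((-3.2)·(-3.2) + (1.8)·(1.8) + (1.8)·(1.8) + (-3.2)·(-3.2) + (2.8)·(2.8)) / 4 = 34.8/4 = 8.7
  S[V,W] = ((-3.2)·(1.6) + (1.8)·(1.6) + (1.8)·(-3.4) + (-3.2)·(2.6) + (2.8)·(-2.4)) / 4 = -23.4/4 = -5.85
  S[W,W] = ((1.6)·(1.6) + (1.6)·(1.6) + (-3.4)·(-3.4) + (2.6)·(2.6) + (-2.4)·(-2.4)) / 4 = 29.2/4 = 7.3

S is symmetric (S[j,i] = S[i,j]). Assembling:

S = [[8.3, 2.9, -3.2],
 [2.9, 8.7, -5.85],
 [-3.2, -5.85, 7.3]]


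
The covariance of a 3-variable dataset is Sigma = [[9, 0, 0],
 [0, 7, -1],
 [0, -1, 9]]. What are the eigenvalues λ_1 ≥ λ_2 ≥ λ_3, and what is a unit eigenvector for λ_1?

Step 1 — characteristic polynomial p(λ) = det(λI - Sigma) = λ³ - tr·λ² + c_1·λ - det, where tr = trace, c_1 = sum of the principal 2×2 minors, det = det(Sigma):
  tr = 9 + 7 + 9 = 25,
  c_1 = (9·7 - (0)²) + (9·9 - (0)²) + (7·9 - (-1)²) = 63 + 81 + 62 = 206,
  det = 9·(7·9 - (-1)²) - (0)·((0)·9 - (-1)·(0)) + (0)·((0)·(-1) - 7·(0)) = 9·(62) - (0)·(0) + (0)·(0) = 558.
  So p(λ) = λ³ - 25λ² + 206λ - 558.
Step 2 — look for an integer root (rational root theorem: any rational root is an integer divisor of 558). Testing λ = 9:
  p(9) = 729 - 2025 + 1854 - 558 = 0  ✓
  Dividing out (λ - 9): p(λ) = (λ - 9)(λ² - 16λ + 62).
Step 3 — remaining eigenvalues from the quadratic λ² - 16λ + 62 = 0:
  Δ = 16² - 4·62 = 256 - 248 = 8,  λ = (16 ± √8)/2 = (16 ± 2.8284)/2 ≈ 9.4142 or 6.5858.
  Sorted: λ_1 = 9.4142,  λ_2 = 9,  λ_3 = 6.5858  (check: sum = 25 = tr ✓).

Step 4 — unit eigenvector for λ_1 ≈ 9.4142: v spans the null space of (Sigma - λ_1 I), whose rows are
  r_1 = (-0.4142, 0, 0),  r_2 = (0, -2.4142, -1),  r_3 = (0, -1, -0.4142).
  v is orthogonal to every row, so take v ∝ r_1 × r_2 = ((0)·(-1) - (0)·(-2.4142), (0)·(0) - (-0.4142)·(-1), (-0.4142)·(-2.4142) - (0)·(0)) ≈ (0, -0.4142, 1).
  Rescale (multiply by -1 so the first nonzero entry is positive): u = (0, 0.4142, -1).
  ||u|| = √((0)² + (0.4142)² + (-1)²) = √(1.1716) ≈ 1.0824,  v_1 = u/||u|| ≈ (0, 0.3827, -0.9239) (||v_1|| = 1).

λ_1 = 9.4142,  λ_2 = 9,  λ_3 = 6.5858;  v_1 ≈ (0, 0.3827, -0.9239)


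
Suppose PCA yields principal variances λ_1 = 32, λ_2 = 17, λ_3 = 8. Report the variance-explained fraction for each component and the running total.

Step 1 — total variance = trace(Sigma) = Σ λ_i = 32 + 17 + 8 = 57.

Step 2 — fraction explained by component i = λ_i / Σ λ:
  PC1: 32/57 = 0.5614
  PC2: 17/57 = 0.2982
  PC3: 8/57 = 0.1404

Step 3 — cumulative fraction after k components = (λ_1 + ... + λ_k) / Σ λ:
  k = 1: 32/57 = 0.5614
  k = 2: (32 + 17)/57 = 49/57 = 0.8596
  k = 3: (32 + 17 + 8)/57 = 57/57 = 1

Summary (fraction, with percent):

explained: PC1 0.5614 (56.14%), PC2 0.2982 (29.82%), PC3 0.1404 (14.04%);  cumulative: 0.5614, 0.8596, 1


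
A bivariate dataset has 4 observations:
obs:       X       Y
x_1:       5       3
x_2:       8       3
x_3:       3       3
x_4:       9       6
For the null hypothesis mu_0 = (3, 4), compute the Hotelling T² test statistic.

Step 1 — sample mean vector:
  mean(X) = (5 + 8 + 3 + 9) / 4 = 25/4 = 6.25
  mean(Y) = (3 + 3 + 3 + 6) / 4 = 15/4 = 3.75
  x̄ = (6.25, 3.75),  deviation x̄ - mu_0 = (6.25, 3.75) - (3, 4) = (3.25, -0.25).

Step 2 — sample covariance matrix, S[i,j] = (1/(n-1)) · Σ_k (x_{k,i} - mean_i) · (x_{k,j} - mean_j), divisor n-1 = 3:
  S[X,X] = ((-1.25)·(-1.25) + (1.75)·(1.75) + (-3.25)·(-3.25) + (2.75)·(2.75)) / 3 = 22.75/3 = 7.5833
  S[X,Y] = ((-1.25)·(-0.75) + (1.75)·(-0.75) + (-3.25)·(-0.75) + (2.75)·(2.25)) / 3 = 8.25/3 = 2.75
  S[Y,Y] = ((-0.75)·(-0.75) + (-0.75)·(-0.75) + (-0.75)·(-0.75) + (2.25)·(2.25)) / 3 = 6.75/3 = 2.25
  S = [[7.5833, 2.75],
 [2.75, 2.25]].

Step 3 — invert S. det(S) = 7.5833·2.25 - (2.75)² = 9.5.
  S^{-1} = (1/det) · [[d, -b], [-b, a]] = [[0.2368, -0.2895],
 [-0.2895, 0.7982]].

Step 4 — quadratic form (x̄ - mu_0)^T · S^{-1} · (x̄ - mu_0):
  S^{-1} · (x̄ - mu_0) = (0.8421, -1.1404),
  (x̄ - mu_0)^T · [...] = (3.25)·(0.8421) + (-0.25)·(-1.1404) = 3.0219.

Step 5 — scale by n: T² = 4 · 3.0219 = 12.0877.

T² ≈ 12.0877


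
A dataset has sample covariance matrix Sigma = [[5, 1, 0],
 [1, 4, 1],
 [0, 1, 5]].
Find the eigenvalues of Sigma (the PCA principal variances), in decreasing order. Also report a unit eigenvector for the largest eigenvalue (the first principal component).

Step 1 — characteristic polynomial p(λ) = det(λI - Sigma) = λ³ - tr·λ² + c_1·λ - det, where tr = trace, c_1 = sum of the principal 2×2 minors, det = det(Sigma):
  tr = 5 + 4 + 5 = 14,
  c_1 = (5·4 - (1)²) + (5·5 - (0)²) + (4·5 - (1)²) = 19 + 25 + 19 = 63,
  det = 5·(4·5 - (1)²) - (1)·((1)·5 - (1)·(0)) + (0)·((1)·(1) - 4·(0)) = 5·(19) - (1)·(5) + (0)·(1) = 90.
  So p(λ) = λ³ - 14λ² + 63λ - 90.
Step 2 — look for an integer root (rational root theorem: any rational root is an integer divisor of 90). Testing λ = 3:
  p(3) = 27 - 126 + 189 - 90 = 0  ✓
  Dividing out (λ - 3): p(λ) = (λ - 3)(λ² - 11λ + 30).
Step 3 — remaining eigenvalues from the quadratic λ² - 11λ + 30 = 0:
  Δ = 11² - 4·30 = 121 - 120 = 1,  λ = (11 ± √1)/2 = (11 ± 1)/2 = 6 or 5.
  Sorted: λ_1 = 6,  λ_2 = 5,  λ_3 = 3  (check: sum = 14 = tr ✓).

Step 4 — unit eigenvector for λ_1 = 6: v spans the null space of (Sigma - λ_1 I), whose rows are
  r_1 = (-1, 1, 0),  r_2 = (1, -2, 1),  r_3 = (0, 1, -1).
  v is orthogonal to every row, so take v ∝ r_1 × r_2 = ((1)·(1) - (0)·(-2), (0)·(1) - (-1)·(1), (-1)·(-2) - (1)·(1)) = (1, 1, 1).
  Let u = (1, 1, 1).
  ||u|| = √((1)² + (1)² + (1)²) = √(3) ≈ 1.7321,  v_1 = u/||u|| ≈ (0.5774, 0.5774, 0.5774) (||v_1|| = 1).

λ_1 = 6,  λ_2 = 5,  λ_3 = 3;  v_1 ≈ (0.5774, 0.5774, 0.5774)


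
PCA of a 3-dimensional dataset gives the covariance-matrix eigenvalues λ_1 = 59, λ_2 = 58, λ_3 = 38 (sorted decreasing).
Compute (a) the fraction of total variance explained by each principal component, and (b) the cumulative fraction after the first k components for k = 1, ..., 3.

Step 1 — total variance = trace(Sigma) = Σ λ_i = 59 + 58 + 38 = 155.

Step 2 — fraction explained by component i = λ_i / Σ λ:
  PC1: 59/155 = 0.3806
  PC2: 58/155 = 0.3742
  PC3: 38/155 = 0.2452

Step 3 — cumulative fraction after k components = (λ_1 + ... + λ_k) / Σ λ:
  k = 1: 59/155 = 0.3806
  k = 2: (59 + 58)/155 = 117/155 = 0.7548
  k = 3: (59 + 58 + 38)/155 = 155/155 = 1

Summary (fraction, with percent):

explained: PC1 0.3806 (38.06%), PC2 0.3742 (37.42%), PC3 0.2452 (24.52%);  cumulative: 0.3806, 0.7548, 1


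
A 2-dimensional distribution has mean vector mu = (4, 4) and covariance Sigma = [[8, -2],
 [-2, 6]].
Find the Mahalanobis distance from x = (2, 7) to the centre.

Step 1 — centre the observation: (x - mu) = (-2, 3).

Step 2 — invert Sigma. det(Sigma) = 8·6 - (-2)² = 44.
  Sigma^{-1} = (1/det) · [[d, -b], [-b, a]] = [[0.1364, 0.0455],
 [0.0455, 0.1818]].

Step 3 — form the quadratic (x - mu)^T · Sigma^{-1} · (x - mu):
  Sigma^{-1} · (x - mu) = (-0.1364, 0.4545).
  (x - mu)^T · [Sigma^{-1} · (x - mu)] = (-2)·(-0.1364) + (3)·(0.4545) = 1.6364.

Step 4 — take square root: d = √(1.6364) ≈ 1.2792.

d(x, mu) = √(1.6364) ≈ 1.2792


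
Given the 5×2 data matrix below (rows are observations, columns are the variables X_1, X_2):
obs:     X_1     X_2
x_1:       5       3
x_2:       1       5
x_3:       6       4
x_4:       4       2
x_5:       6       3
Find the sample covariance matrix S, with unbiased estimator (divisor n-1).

Step 1 — column means:
  mean(X_1) = (5 + 1 + 6 + 4 + 6) / 5 = 22/5 = 4.4
  mean(X_2) = (3 + 5 + 4 + 2 + 3) / 5 = 17/5 = 3.4

Step 2 — sample covariance S[i,j] = (1/(n-1)) · Σ_k (x_{k,i} - mean_i) · (x_{k,j} - mean_j), with n-1 = 4.
  S[X_1,X_1] = ((0.6)·(0.6) + (-3.4)·(-3.4) + (1.6)·(1.6) + (-0.4)·(-0.4) + (1.6)·(1.6)) / 4 = 17.2/4 = 4.3
  S[X_1,X_2] = ((0.6)·(-0.4) + (-3.4)·(1.6) + (1.6)·(0.6) + (-0.4)·(-1.4) + (1.6)·(-0.4)) / 4 = -4.8/4 = -1.2
  S[X_2,X_2] = ((-0.4)·(-0.4) + (1.6)·(1.6) + (0.6)·(0.6) + (-1.4)·(-1.4) + (-0.4)·(-0.4)) / 4 = 5.2/4 = 1.3

S is symmetric (S[j,i] = S[i,j]). Assembling:

S = [[4.3, -1.2],
 [-1.2, 1.3]]


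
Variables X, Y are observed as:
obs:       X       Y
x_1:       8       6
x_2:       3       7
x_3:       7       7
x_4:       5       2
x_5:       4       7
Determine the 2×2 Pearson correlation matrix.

Step 1 — column means:
  mean(X) = (8 + 3 + 7 + 5 + 4) / 5 = 27/5 = 5.4
  mean(Y) = (6 + 7 + 7 + 2 + 7) / 5 = 29/5 = 5.8

Step 2 — sample variances and covariances s[i,j] = (1/(n-1)) · Σ_k (x_{k,i} - mean_i) · (x_{k,j} - mean_j), with n-1 = 4:
  s[X,X] = ((2.6)·(2.6) + (-2.4)·(-2.4) + (1.6)·(1.6) + (-0.4)·(-0.4) + (-1.4)·(-1.4)) / 4 = 17.2/4 = 4.3
  s[X,Y] = ((2.6)·(0.2) + (-2.4)·(1.2) + (1.6)·(1.2) + (-0.4)·(-3.8) + (-1.4)·(1.2)) / 4 = -0.6/4 = -0.15
  s[Y,Y] = ((0.2)·(0.2) + (1.2)·(1.2) + (1.2)·(1.2) + (-3.8)·(-3.8) + (1.2)·(1.2)) / 4 = 18.8/4 = 4.7
  Sample standard deviations s_i = √(s[i,i]):
  s(X) = √(4.3) = 2.0736
  s(Y) = √(4.7) = 2.1679

Step 3 — r_{ij} = s_{ij} / (s_i · s_j):
  r[X,X] = 1 (diagonal).
  r[X,Y] = -0.15 / (2.0736 · 2.1679) = -0.15 / 4.4956 = -0.0334
  r[Y,Y] = 1 (diagonal).

R is symmetric with unit diagonal. Assembling:

R = [[1, -0.0334],
 [-0.0334, 1]]


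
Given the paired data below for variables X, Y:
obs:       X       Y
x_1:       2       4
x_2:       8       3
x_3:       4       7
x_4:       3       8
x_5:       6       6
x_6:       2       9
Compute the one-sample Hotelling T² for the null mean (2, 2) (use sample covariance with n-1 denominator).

Step 1 — sample mean vector:
  mean(X) = (2 + 8 + 4 + 3 + 6 + 2) / 6 = 25/6 = 4.1667
  mean(Y) = (4 + 3 + 7 + 8 + 6 + 9) / 6 = 37/6 = 6.1667
  x̄ = (4.1667, 6.1667),  deviation x̄ - mu_0 = (4.1667, 6.1667) - (2, 2) = (2.1667, 4.1667).

Step 2 — sample covariance matrix, S[i,j] = (1/(n-1)) · Σ_k (x_{k,i} - mean_i) · (x_{k,j} - mean_j), divisor n-1 = 5:
  S[X,X] = ((-2.1667)·(-2.1667) + (3.8333)·(3.8333) + (-0.1667)·(-0.1667) + (-1.1667)·(-1.1667) + (1.8333)·(1.8333) + (-2.1667)·(-2.1667)) / 5 = 28.8333/5 = 5.7667
  S[X,Y] = ((-2.1667)·(-2.1667) + (3.8333)·(-3.1667) + (-0.1667)·(0.8333) + (-1.1667)·(1.8333) + (1.8333)·(-0.1667) + (-2.1667)·(2.8333)) / 5 = -16.1667/5 = -3.2333
  S[Y,Y] = ((-2.1667)·(-2.1667) + (-3.1667)·(-3.1667) + (0.8333)·(0.8333) + (1.8333)·(1.8333) + (-0.1667)·(-0.1667) + (2.8333)·(2.8333)) / 5 = 26.8333/5 = 5.3667
  S = [[5.7667, -3.2333],
 [-3.2333, 5.3667]].

Step 3 — invert S. det(S) = 5.7667·5.3667 - (-3.2333)² = 20.4933.
  S^{-1} = (1/det) · [[d, -b], [-b, a]] = [[0.2619, 0.1578],
 [0.1578, 0.2814]].

Step 4 — quadratic form (x̄ - mu_0)^T · S^{-1} · (x̄ - mu_0):
  S^{-1} · (x̄ - mu_0) = (1.2248, 1.5143),
  (x̄ - mu_0)^T · [...] = (2.1667)·(1.2248) + (4.1667)·(1.5143) = 8.9633.

Step 5 — scale by n: T² = 6 · 8.9633 = 53.7801.

T² ≈ 53.7801


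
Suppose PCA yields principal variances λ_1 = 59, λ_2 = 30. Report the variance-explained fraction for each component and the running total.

Step 1 — total variance = trace(Sigma) = Σ λ_i = 59 + 30 = 89.

Step 2 — fraction explained by component i = λ_i / Σ λ:
  PC1: 59/89 = 0.6629
  PC2: 30/89 = 0.3371

Step 3 — cumulative fraction after k components = (λ_1 + ... + λ_k) / Σ λ:
  k = 1: 59/89 = 0.6629
  k = 2: (59 + 30)/89 = 89/89 = 1

Summary (fraction, with percent):

explained: PC1 0.6629 (66.29%), PC2 0.3371 (33.71%);  cumulative: 0.6629, 1
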